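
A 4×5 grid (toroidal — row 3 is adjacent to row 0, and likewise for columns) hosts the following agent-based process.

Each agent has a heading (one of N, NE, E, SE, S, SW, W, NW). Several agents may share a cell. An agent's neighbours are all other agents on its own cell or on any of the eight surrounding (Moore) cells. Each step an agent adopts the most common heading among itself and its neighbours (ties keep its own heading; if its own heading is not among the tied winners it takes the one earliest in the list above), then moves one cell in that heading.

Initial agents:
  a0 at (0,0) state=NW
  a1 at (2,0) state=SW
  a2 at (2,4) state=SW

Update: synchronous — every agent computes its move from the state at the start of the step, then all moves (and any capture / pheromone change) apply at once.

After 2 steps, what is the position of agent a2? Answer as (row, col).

t=1: a0@(3,4):NW a1@(3,4):SW a2@(3,3):SW
t=2: a0@(0,3):SW a1@(0,3):SW a2@(0,2):SW

(0, 2)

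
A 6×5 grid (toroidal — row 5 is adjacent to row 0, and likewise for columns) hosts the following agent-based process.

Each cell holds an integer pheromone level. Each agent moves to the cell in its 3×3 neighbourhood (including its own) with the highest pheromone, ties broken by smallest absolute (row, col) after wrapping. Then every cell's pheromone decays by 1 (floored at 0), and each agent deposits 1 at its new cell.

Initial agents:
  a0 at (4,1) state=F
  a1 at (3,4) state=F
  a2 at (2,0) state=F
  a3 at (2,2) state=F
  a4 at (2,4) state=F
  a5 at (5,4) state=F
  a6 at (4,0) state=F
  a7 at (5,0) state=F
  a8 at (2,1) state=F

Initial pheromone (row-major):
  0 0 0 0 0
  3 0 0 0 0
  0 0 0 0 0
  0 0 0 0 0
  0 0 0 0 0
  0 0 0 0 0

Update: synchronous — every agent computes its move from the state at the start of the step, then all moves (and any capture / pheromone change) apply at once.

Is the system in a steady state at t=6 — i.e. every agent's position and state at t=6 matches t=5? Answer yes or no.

t=1: a0@(3,0) a1@(2,0) a2@(1,0) a3@(1,1) a4@(1,0) a5@(0,0) a6@(3,0) a7@(0,0) a8@(1,0) | pheromone: 2 0 0 0 0 / 5 1 0 0 0 / 1 0 0 0 0 / 2 0 0 0 0 / 0 0 0 0 0 / 0 0 0 0 0
t=2: a0@(3,0) a1@(1,0) a2@(1,0) a3@(1,0) a4@(1,0) a5@(1,0) a6@(3,0) a7@(1,0) a8@(1,0) | pheromone: 1 0 0 0 0 / 11 0 0 0 0 / 0 0 0 0 0 / 3 0 0 0 0 / 0 0 0 0 0 / 0 0 0 0 0
t=3: a0@(3,0) a1@(1,0) a2@(1,0) a3@(1,0) a4@(1,0) a5@(1,0) a6@(3,0) a7@(1,0) a8@(1,0) | pheromone: 0 0 0 0 0 / 17 0 0 0 0 / 0 0 0 0 0 / 4 0 0 0 0 / 0 0 0 0 0 / 0 0 0 0 0
t=4: a0@(3,0) a1@(1,0) a2@(1,0) a3@(1,0) a4@(1,0) a5@(1,0) a6@(3,0) a7@(1,0) a8@(1,0) | pheromone: 0 0 0 0 0 / 23 0 0 0 0 / 0 0 0 0 0 / 5 0 0 0 0 / 0 0 0 0 0 / 0 0 0 0 0
t=5: a0@(3,0) a1@(1,0) a2@(1,0) a3@(1,0) a4@(1,0) a5@(1,0) a6@(3,0) a7@(1,0) a8@(1,0) | pheromone: 0 0 0 0 0 / 29 0 0 0 0 / 0 0 0 0 0 / 6 0 0 0 0 / 0 0 0 0 0 / 0 0 0 0 0
t=6: a0@(3,0) a1@(1,0) a2@(1,0) a3@(1,0) a4@(1,0) a5@(1,0) a6@(3,0) a7@(1,0) a8@(1,0) | pheromone: 0 0 0 0 0 / 35 0 0 0 0 / 0 0 0 0 0 / 7 0 0 0 0 / 0 0 0 0 0 / 0 0 0 0 0

yes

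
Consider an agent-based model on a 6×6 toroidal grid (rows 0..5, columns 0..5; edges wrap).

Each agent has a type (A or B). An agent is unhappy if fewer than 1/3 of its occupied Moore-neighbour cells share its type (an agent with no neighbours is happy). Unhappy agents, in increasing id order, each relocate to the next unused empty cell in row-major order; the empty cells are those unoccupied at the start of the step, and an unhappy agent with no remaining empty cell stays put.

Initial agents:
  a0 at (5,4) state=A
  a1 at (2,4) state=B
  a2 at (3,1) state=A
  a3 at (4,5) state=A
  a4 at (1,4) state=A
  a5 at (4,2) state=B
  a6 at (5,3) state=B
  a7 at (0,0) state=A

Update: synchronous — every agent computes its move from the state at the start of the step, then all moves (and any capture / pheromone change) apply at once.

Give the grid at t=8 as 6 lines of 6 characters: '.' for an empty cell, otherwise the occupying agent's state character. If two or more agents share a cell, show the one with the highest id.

t=1: a0@(5,4):A a1@(0,1):B a2@(0,2):A a3@(4,5):A a4@(0,3):A a5@(4,2):B a6@(5,3):B a7@(0,0):A
t=2: a0@(5,4):A a1@(0,4):B a2@(0,2):A a3@(4,5):A a4@(0,3):A a5@(4,2):B a6@(0,5):B a7@(1,0):A
t=3: a0@(5,4):A a1@(0,4):B a2@(0,2):A a3@(4,5):A a4@(0,3):A a5@(4,2):B a6@(0,5):B a7@(0,0):A
t=4: a0@(5,4):A a1@(0,4):B a2@(0,2):A a3@(4,5):A a4@(0,3):A a5@(4,2):B a6@(0,5):B a7@(0,1):A
t=5: (unchanged — steady state)

.AAABB
......
......
......
..B..A
....A.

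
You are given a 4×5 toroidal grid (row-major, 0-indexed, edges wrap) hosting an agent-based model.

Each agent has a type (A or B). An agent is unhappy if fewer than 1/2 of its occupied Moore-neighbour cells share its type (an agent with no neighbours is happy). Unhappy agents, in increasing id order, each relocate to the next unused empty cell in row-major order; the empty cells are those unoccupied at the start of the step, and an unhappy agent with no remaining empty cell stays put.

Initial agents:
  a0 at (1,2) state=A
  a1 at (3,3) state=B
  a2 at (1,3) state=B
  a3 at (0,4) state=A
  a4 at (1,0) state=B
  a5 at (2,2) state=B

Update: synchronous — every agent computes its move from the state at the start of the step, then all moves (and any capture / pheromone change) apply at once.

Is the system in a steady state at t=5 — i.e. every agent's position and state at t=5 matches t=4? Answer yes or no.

t=1: a0@(0,0):A a1@(3,3):B a2@(0,1):B a3@(0,2):A a4@(0,3):B a5@(2,2):B
t=2: a0@(0,4):A a1@(3,3):B a2@(1,0):B a3@(1,1):A a4@(0,3):B a5@(2,2):B
t=3: a0@(0,0):A a1@(3,3):B a2@(0,1):B a3@(0,2):A a4@(0,3):B a5@(2,2):B
t=4: a0@(0,4):A a1@(3,3):B a2@(1,0):B a3@(1,1):A a4@(0,3):B a5@(2,2):B
t=5: a0@(0,0):A a1@(3,3):B a2@(0,1):B a3@(0,2):A a4@(0,3):B a5@(2,2):B

no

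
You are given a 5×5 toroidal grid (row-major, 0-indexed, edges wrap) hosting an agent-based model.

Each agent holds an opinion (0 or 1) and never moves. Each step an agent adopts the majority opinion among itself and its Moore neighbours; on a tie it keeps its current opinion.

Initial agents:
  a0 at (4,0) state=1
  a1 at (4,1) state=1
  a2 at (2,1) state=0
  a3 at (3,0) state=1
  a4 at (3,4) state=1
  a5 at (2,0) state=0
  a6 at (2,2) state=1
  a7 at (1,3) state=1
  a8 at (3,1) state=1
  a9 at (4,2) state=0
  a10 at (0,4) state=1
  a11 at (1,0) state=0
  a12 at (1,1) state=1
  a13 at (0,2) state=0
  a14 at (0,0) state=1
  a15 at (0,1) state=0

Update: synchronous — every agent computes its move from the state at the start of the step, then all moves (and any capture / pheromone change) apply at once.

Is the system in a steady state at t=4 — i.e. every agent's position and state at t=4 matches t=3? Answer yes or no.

no

t=1: a0@(4,0):1 a1@(4,1):1 a2@(2,1):1 a3@(3,0):1 a4@(3,4):1 a5@(2,0):1 a6@(2,2):1 a7@(1,3):1 a8@(3,1):1 a9@(4,2):0 a10@(0,4):1 a11@(1,0):0 a12@(1,1):0 a13@(0,2):0 a14@(0,0):1 a15@(0,1):0
t=2: a0@(4,0):1 a1@(4,1):1 a2@(2,1):1 a3@(3,0):1 a4@(3,4):1 a5@(2,0):1 a6@(2,2):1 a7@(1,3):1 a8@(3,1):1 a9@(4,2):0 a10@(0,4):1 a11@(1,0):1 a12@(1,1):0 a13@(0,2):0 a14@(0,0):1 a15@(0,1):0
t=3: a0@(4,0):1 a1@(4,1):1 a2@(2,1):1 a3@(3,0):1 a4@(3,4):1 a5@(2,0):1 a6@(2,2):1 a7@(1,3):1 a8@(3,1):1 a9@(4,2):0 a10@(0,4):1 a11@(1,0):1 a12@(1,1):1 a13@(0,2):0 a14@(0,0):1 a15@(0,1):0
t=4: a0@(4,0):1 a1@(4,1):1 a2@(2,1):1 a3@(3,0):1 a4@(3,4):1 a5@(2,0):1 a6@(2,2):1 a7@(1,3):1 a8@(3,1):1 a9@(4,2):0 a10@(0,4):1 a11@(1,0):1 a12@(1,1):1 a13@(0,2):0 a14@(0,0):1 a15@(0,1):1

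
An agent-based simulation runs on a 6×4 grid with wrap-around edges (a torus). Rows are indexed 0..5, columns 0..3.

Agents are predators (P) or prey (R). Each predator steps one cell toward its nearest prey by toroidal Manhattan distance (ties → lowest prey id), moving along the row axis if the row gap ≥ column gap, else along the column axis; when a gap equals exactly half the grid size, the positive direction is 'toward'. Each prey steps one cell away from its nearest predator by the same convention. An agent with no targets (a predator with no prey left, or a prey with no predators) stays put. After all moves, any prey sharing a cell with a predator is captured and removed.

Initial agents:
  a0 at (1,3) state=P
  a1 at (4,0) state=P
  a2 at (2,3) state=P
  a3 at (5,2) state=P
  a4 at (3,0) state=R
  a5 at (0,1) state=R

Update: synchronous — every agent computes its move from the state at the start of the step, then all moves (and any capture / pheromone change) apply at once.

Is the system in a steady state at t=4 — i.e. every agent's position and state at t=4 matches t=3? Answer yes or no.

t=1: a0@(2,3):P a1@(3,0):P a2@(3,3):P a3@(0,2):P a4@(2,0):R a5@(1,1):R
t=2: a0@(2,0):P a1@(2,0):P a2@(2,3):P a3@(1,2):P a4@(2,1):R a5@(2,1):R
t=3: a0@(2,1):P a1@(2,1):P a2@(2,0):P a3@(2,2):P
t=4: (unchanged — steady state)

yes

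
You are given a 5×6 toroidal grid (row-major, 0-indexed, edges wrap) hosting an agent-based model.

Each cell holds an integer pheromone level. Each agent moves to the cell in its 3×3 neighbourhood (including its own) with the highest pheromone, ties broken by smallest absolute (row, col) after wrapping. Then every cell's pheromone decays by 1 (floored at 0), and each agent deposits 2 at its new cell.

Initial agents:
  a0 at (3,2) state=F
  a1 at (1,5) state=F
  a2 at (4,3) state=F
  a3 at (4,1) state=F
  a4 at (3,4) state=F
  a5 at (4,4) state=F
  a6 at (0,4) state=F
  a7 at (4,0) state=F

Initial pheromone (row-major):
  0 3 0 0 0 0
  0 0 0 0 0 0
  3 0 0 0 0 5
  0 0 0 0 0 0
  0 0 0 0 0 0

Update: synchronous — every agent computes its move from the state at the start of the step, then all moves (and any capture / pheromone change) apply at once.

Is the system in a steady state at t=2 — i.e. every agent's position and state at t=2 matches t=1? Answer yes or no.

no

t=1: a0@(2,1) a1@(2,5) a2@(0,2) a3@(0,1) a4@(2,5) a5@(0,3) a6@(0,3) a7@(0,1) | pheromone: 0 6 2 4 0 0 / 0 0 0 0 0 0 / 2 2 0 0 0 8 / 0 0 0 0 0 0 / 0 0 0 0 0 0
t=2: a0@(2,0) a1@(2,5) a2@(0,1) a3@(0,1) a4@(2,5) a5@(0,3) a6@(0,3) a7@(0,1) | pheromone: 0 11 1 7 0 0 / 0 0 0 0 0 0 / 3 1 0 0 0 11 / 0 0 0 0 0 0 / 0 0 0 0 0 0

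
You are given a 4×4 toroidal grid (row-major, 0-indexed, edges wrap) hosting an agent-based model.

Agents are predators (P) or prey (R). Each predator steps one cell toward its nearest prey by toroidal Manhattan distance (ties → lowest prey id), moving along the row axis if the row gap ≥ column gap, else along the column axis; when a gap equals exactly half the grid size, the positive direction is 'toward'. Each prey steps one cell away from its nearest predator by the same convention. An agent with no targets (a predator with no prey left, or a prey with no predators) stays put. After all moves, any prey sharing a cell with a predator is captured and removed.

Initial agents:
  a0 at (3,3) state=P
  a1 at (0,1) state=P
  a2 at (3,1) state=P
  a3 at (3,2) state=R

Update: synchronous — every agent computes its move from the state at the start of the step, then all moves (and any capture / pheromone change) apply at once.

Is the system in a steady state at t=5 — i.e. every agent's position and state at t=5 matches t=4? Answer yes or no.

t=1: a0@(3,2):P a1@(3,1):P a2@(3,2):P
t=2: (unchanged — steady state)

yes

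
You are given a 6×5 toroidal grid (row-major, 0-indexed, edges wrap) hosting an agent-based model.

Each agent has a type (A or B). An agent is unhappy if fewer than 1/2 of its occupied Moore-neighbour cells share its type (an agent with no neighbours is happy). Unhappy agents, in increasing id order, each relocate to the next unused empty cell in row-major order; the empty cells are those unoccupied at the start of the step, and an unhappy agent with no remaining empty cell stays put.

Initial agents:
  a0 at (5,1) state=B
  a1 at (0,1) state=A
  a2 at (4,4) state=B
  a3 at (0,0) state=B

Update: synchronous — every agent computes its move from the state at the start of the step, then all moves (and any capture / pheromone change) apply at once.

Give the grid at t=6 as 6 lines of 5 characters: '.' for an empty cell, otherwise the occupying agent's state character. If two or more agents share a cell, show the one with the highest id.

BA...
.....
.....
.....
....B
.B...

t=1: a0@(5,1):B a1@(0,2):A a2@(4,4):B a3@(0,0):B
t=2: a0@(5,1):B a1@(0,1):A a2@(4,4):B a3@(0,0):B
t=3: a0@(5,1):B a1@(0,2):A a2@(4,4):B a3@(0,0):B
t=4: a0@(5,1):B a1@(0,1):A a2@(4,4):B a3@(0,0):B
t=5: a0@(5,1):B a1@(0,2):A a2@(4,4):B a3@(0,0):B
t=6: a0@(5,1):B a1@(0,1):A a2@(4,4):B a3@(0,0):B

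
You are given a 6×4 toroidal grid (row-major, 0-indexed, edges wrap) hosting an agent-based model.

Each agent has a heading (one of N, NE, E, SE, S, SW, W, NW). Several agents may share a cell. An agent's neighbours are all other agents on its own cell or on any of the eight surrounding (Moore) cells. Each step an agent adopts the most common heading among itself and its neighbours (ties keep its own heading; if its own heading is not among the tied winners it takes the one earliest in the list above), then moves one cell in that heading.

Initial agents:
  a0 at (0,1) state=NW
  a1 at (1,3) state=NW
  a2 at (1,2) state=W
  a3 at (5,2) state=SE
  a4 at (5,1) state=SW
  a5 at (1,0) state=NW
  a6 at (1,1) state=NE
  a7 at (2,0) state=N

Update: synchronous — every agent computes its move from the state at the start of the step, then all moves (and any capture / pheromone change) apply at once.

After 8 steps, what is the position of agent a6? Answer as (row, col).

t=1: a0@(5,0):NW a1@(0,2):NW a2@(0,1):NW a3@(0,3):SE a4@(0,0):SW a5@(0,3):NW a6@(0,0):NW a7@(1,3):NW
t=2: a0@(4,3):NW a1@(5,1):NW a2@(5,0):NW a3@(5,2):NW a4@(5,3):NW a5@(5,2):NW a6@(5,3):NW a7@(0,2):NW
t=3: a0@(3,2):NW a1@(4,0):NW a2@(4,3):NW a3@(4,1):NW a4@(4,2):NW a5@(4,1):NW a6@(4,2):NW a7@(5,1):NW
t=4: a0@(2,1):NW a1@(3,3):NW a2@(3,2):NW a3@(3,0):NW a4@(3,1):NW a5@(3,0):NW a6@(3,1):NW a7@(4,0):NW
t=5: a0@(1,0):NW a1@(2,2):NW a2@(2,1):NW a3@(2,3):NW a4@(2,0):NW a5@(2,3):NW a6@(2,0):NW a7@(3,3):NW
t=6: a0@(0,3):NW a1@(1,1):NW a2@(1,0):NW a3@(1,2):NW a4@(1,3):NW a5@(1,2):NW a6@(1,3):NW a7@(2,2):NW
t=7: a0@(5,2):NW a1@(0,0):NW a2@(0,3):NW a3@(0,1):NW a4@(0,2):NW a5@(0,1):NW a6@(0,2):NW a7@(1,1):NW
t=8: a0@(4,1):NW a1@(5,3):NW a2@(5,2):NW a3@(5,0):NW a4@(5,1):NW a5@(5,0):NW a6@(5,1):NW a7@(0,0):NW

(5, 1)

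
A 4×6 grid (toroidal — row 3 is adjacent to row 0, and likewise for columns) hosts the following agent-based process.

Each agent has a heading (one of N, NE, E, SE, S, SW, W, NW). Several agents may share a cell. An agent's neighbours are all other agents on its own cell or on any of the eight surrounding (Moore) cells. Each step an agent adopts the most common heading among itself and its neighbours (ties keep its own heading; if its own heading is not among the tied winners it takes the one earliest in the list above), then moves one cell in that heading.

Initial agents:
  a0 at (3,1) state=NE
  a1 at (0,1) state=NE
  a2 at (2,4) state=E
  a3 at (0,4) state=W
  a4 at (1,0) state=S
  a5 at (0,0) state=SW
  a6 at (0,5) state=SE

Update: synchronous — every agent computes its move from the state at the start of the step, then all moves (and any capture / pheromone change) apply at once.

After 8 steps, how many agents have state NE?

5

t=1: a0@(2,2):NE a1@(3,2):NE a2@(2,5):E a3@(0,3):W a4@(2,0):S a5@(3,1):NE a6@(1,0):SE
t=2: a0@(1,3):NE a1@(2,3):NE a2@(2,0):E a3@(0,2):W a4@(3,0):S a5@(2,2):NE a6@(2,1):SE
t=3: a0@(0,4):NE a1@(1,4):NE a2@(2,1):E a3@(0,1):W a4@(0,0):S a5@(1,3):NE a6@(3,2):SE
t=4: a0@(3,5):NE a1@(0,5):NE a2@(2,2):E a3@(0,0):W a4@(1,0):S a5@(0,4):NE a6@(0,3):SE
t=5: a0@(2,0):NE a1@(3,0):NE a2@(2,3):E a3@(3,1):NE a4@(2,0):S a5@(3,5):NE a6@(1,4):SE
t=6: a0@(1,1):NE a1@(2,1):NE a2@(2,4):E a3@(2,2):NE a4@(1,1):NE a5@(2,0):NE a6@(2,5):SE
t=7: a0@(0,2):NE a1@(1,2):NE a2@(2,5):E a3@(1,3):NE a4@(0,2):NE a5@(1,1):NE a6@(3,0):SE
t=8: a0@(3,3):NE a1@(0,3):NE a2@(2,0):E a3@(0,4):NE a4@(3,3):NE a5@(0,2):NE a6@(0,1):SE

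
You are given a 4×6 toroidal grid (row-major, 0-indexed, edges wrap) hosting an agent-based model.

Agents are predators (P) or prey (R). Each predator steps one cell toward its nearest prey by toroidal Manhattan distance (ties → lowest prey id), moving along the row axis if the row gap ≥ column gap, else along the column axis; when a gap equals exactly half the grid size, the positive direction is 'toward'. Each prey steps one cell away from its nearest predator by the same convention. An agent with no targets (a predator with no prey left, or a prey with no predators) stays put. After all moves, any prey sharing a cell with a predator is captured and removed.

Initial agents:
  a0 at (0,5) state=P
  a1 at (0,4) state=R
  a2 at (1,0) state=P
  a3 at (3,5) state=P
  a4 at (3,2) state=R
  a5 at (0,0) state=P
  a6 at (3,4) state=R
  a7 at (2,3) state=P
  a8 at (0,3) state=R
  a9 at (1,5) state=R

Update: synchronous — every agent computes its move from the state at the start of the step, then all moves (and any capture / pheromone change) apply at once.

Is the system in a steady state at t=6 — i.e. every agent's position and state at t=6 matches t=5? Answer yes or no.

no

t=1: a0@(0,4):P a1@(0,3):R a2@(1,5):P a3@(3,4):P a4@(0,2):R a5@(0,5):P a7@(3,3):P a8@(0,2):R a9@(2,5):R
t=2: a0@(0,3):P a1@(0,2):R a2@(2,5):P a3@(0,4):P a4@(0,1):R a5@(0,4):P a7@(0,3):P a8@(0,1):R a9@(3,5):R
t=3: a0@(0,2):P a1@(0,1):R a2@(3,5):P a3@(0,3):P a4@(0,0):R a5@(0,3):P a7@(0,2):P a8@(0,0):R a9@(0,5):R
t=4: a0@(0,1):P a1@(0,0):R a2@(0,5):P a3@(0,2):P a5@(0,2):P a7@(0,1):P a9@(1,5):R
t=5: a0@(0,0):P a1@(0,5):R a2@(0,0):P a3@(0,1):P a5@(0,1):P a7@(0,0):P a9@(2,5):R
t=6: a0@(0,5):P a1@(0,4):R a2@(0,5):P a3@(0,0):P a5@(0,0):P a7@(0,5):P a9@(1,5):R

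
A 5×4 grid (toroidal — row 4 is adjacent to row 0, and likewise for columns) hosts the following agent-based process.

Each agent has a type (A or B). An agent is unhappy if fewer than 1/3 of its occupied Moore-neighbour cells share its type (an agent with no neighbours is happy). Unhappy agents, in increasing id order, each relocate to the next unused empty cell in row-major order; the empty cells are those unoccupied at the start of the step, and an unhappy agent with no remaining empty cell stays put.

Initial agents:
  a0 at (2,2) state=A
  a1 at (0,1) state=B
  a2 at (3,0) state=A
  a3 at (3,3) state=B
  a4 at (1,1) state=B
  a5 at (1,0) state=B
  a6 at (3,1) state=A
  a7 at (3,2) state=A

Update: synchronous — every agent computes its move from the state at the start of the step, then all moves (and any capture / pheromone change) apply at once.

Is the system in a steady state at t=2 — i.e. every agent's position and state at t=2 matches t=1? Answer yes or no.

yes

t=1: a0@(2,2):A a1@(0,1):B a2@(3,0):A a3@(0,0):B a4@(1,1):B a5@(1,0):B a6@(3,1):A a7@(3,2):A
t=2: (unchanged — steady state)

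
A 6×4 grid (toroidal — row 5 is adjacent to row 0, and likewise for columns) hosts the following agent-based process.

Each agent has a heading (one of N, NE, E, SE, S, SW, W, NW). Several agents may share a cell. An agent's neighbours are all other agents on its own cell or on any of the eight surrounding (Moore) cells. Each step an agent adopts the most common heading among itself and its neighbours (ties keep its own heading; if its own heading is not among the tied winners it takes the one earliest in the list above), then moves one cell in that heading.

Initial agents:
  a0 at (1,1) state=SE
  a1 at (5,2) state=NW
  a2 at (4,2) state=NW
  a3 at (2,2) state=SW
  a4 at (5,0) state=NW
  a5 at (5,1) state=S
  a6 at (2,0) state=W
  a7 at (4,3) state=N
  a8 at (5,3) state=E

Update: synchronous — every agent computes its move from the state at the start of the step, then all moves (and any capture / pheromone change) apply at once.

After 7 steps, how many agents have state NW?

9

t=1: a0@(2,2):SE a1@(4,1):NW a2@(3,1):NW a3@(3,1):SW a4@(4,3):NW a5@(4,0):NW a6@(2,3):W a7@(3,2):NW a8@(4,2):NW
t=2: a0@(1,1):NW a1@(3,0):NW a2@(2,0):NW a3@(2,0):NW a4@(3,2):NW a5@(3,3):NW a6@(2,2):W a7@(2,1):NW a8@(3,1):NW
t=3: a0@(0,0):NW a1@(2,3):NW a2@(1,3):NW a3@(1,3):NW a4@(2,1):NW a5@(2,2):NW a6@(1,1):NW a7@(1,0):NW a8@(2,0):NW
t=4: a0@(5,3):NW a1@(1,2):NW a2@(0,2):NW a3@(0,2):NW a4@(1,0):NW a5@(1,1):NW a6@(0,0):NW a7@(0,3):NW a8@(1,3):NW
t=5: a0@(4,2):NW a1@(0,1):NW a2@(5,1):NW a3@(5,1):NW a4@(0,3):NW a5@(0,0):NW a6@(5,3):NW a7@(5,2):NW a8@(0,2):NW
t=6: a0@(3,1):NW a1@(5,0):NW a2@(4,0):NW a3@(4,0):NW a4@(5,2):NW a5@(5,3):NW a6@(4,2):NW a7@(4,1):NW a8@(5,1):NW
t=7: a0@(2,0):NW a1@(4,3):NW a2@(3,3):NW a3@(3,3):NW a4@(4,1):NW a5@(4,2):NW a6@(3,1):NW a7@(3,0):NW a8@(4,0):NW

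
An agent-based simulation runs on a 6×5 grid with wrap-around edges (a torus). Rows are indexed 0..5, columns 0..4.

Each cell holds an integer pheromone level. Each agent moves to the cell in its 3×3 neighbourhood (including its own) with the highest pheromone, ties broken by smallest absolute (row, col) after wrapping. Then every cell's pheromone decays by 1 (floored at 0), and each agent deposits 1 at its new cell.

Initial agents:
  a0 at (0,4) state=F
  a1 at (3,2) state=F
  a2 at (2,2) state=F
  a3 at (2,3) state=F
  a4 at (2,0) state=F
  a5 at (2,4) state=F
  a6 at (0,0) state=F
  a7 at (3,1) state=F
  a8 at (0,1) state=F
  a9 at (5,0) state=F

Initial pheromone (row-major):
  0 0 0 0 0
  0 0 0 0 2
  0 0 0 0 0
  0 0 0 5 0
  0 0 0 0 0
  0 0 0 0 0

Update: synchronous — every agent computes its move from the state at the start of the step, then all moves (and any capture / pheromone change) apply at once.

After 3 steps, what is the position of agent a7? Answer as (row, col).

t=1: a0@(1,4) a1@(3,3) a2@(3,3) a3@(3,3) a4@(1,4) a5@(3,3) a6@(1,4) a7@(2,0) a8@(0,0) a9@(0,0) | pheromone: 2 0 0 0 0 / 0 0 0 0 4 / 1 0 0 0 0 / 0 0 0 8 0 / 0 0 0 0 0 / 0 0 0 0 0
t=2: a0@(1,4) a1@(3,3) a2@(3,3) a3@(3,3) a4@(1,4) a5@(3,3) a6@(1,4) a7@(1,4) a8@(1,4) a9@(1,4) | pheromone: 1 0 0 0 0 / 0 0 0 0 9 / 0 0 0 0 0 / 0 0 0 11 0 / 0 0 0 0 0 / 0 0 0 0 0
t=3: a0@(1,4) a1@(3,3) a2@(3,3) a3@(3,3) a4@(1,4) a5@(3,3) a6@(1,4) a7@(1,4) a8@(1,4) a9@(1,4) | pheromone: 0 0 0 0 0 / 0 0 0 0 14 / 0 0 0 0 0 / 0 0 0 14 0 / 0 0 0 0 0 / 0 0 0 0 0

(1, 4)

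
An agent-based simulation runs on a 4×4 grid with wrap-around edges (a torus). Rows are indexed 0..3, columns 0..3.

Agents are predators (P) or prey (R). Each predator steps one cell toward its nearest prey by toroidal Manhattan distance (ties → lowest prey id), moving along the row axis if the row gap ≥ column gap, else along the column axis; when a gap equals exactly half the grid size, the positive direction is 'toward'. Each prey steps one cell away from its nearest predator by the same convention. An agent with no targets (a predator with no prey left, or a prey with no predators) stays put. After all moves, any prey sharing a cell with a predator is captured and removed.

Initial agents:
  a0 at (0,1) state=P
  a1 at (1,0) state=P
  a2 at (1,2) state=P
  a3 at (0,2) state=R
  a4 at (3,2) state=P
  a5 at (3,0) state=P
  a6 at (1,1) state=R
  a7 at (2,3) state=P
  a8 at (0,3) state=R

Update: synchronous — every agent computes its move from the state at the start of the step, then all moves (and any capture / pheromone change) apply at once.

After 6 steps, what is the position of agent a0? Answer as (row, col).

t=1: a0@(0,2):P a1@(1,1):P a2@(0,2):P a3@(0,3):R a4@(0,2):P a5@(0,0):P a6@(2,1):R a7@(3,3):P
t=2: a0@(0,3):P a1@(2,1):P a2@(0,3):P a3@(0,0):R a4@(0,3):P a5@(0,3):P a6@(3,1):R a7@(0,3):P
t=3: a0@(0,0):P a1@(3,1):P a2@(0,0):P a3@(0,1):R a4@(0,0):P a5@(0,0):P a6@(0,1):R a7@(0,0):P
t=4: a0@(0,1):P a1@(0,1):P a2@(0,1):P a3@(0,2):R a4@(0,1):P a5@(0,1):P a6@(0,2):R a7@(0,1):P
t=5: a0@(0,2):P a1@(0,2):P a2@(0,2):P a3@(0,3):R a4@(0,2):P a5@(0,2):P a6@(0,3):R a7@(0,2):P
t=6: a0@(0,3):P a1@(0,3):P a2@(0,3):P a3@(0,0):R a4@(0,3):P a5@(0,3):P a6@(0,0):R a7@(0,3):P

(0, 3)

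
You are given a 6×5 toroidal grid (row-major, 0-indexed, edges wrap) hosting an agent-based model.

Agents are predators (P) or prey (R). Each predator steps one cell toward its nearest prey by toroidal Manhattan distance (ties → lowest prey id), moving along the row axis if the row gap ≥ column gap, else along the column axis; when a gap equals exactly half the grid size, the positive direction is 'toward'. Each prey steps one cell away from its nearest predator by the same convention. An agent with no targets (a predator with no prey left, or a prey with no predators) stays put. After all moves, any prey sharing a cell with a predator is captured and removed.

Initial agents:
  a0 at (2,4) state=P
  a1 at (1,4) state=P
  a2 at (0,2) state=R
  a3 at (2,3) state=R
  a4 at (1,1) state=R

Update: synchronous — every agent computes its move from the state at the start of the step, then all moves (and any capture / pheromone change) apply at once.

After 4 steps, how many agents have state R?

t=1: a0@(2,3):P a1@(2,4):P a2@(0,1):R a3@(2,2):R a4@(1,2):R
t=2: a0@(2,2):P a1@(2,3):P a2@(5,1):R a3@(2,1):R a4@(0,2):R
t=3: a0@(2,1):P a1@(2,2):P a2@(4,1):R a3@(2,0):R a4@(5,2):R
t=4: a0@(2,0):P a1@(2,1):P a2@(5,1):R a3@(2,4):R a4@(4,2):R

3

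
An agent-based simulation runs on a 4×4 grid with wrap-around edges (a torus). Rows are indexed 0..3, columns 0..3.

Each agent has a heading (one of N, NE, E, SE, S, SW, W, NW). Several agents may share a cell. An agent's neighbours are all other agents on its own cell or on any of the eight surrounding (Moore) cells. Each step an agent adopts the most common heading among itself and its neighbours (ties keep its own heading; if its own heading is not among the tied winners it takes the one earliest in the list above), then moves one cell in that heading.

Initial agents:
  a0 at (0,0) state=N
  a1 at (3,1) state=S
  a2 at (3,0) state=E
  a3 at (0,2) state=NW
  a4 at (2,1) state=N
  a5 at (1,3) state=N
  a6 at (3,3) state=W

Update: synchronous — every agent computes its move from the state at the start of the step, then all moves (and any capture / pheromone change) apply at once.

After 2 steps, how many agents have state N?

7

t=1: a0@(3,0):N a1@(2,1):N a2@(2,0):N a3@(3,1):NW a4@(1,1):N a5@(0,3):N a6@(3,2):W
t=2: a0@(2,0):N a1@(1,1):N a2@(1,0):N a3@(2,1):N a4@(0,1):N a5@(3,3):N a6@(2,2):N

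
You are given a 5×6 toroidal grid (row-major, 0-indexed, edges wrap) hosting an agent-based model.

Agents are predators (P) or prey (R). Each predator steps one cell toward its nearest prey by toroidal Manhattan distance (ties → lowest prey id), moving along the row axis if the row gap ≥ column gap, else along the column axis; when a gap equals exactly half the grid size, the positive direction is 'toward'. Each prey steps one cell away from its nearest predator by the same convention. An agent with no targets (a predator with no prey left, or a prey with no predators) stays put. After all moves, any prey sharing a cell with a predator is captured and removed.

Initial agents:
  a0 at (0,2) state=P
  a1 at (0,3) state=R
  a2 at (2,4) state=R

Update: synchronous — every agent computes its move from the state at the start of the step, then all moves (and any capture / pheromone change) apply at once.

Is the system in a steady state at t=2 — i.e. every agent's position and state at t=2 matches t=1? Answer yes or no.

no

t=1: a0@(0,3):P a1@(0,4):R a2@(3,4):R
t=2: a0@(0,4):P a1@(0,5):R a2@(2,4):R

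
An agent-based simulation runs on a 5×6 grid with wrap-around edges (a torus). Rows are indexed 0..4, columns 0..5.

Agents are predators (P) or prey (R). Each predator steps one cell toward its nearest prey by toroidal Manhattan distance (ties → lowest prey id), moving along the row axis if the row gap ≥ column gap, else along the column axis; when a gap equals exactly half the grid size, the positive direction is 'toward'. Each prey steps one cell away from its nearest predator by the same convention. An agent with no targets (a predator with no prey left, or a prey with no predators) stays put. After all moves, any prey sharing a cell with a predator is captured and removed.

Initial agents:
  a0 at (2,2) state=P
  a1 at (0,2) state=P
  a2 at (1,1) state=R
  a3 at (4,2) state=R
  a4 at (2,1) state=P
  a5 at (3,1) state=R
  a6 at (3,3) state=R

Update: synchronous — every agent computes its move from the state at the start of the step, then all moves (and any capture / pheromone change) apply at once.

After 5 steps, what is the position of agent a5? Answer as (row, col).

t=1: a0@(1,2):P a1@(4,2):P a2@(0,1):R a3@(3,2):R a4@(1,1):P a5@(4,1):R a6@(4,3):R
t=2: a0@(0,2):P a1@(3,2):P a2@(4,1):R a3@(2,2):R a4@(0,1):P a5@(4,0):R a6@(4,4):R
t=3: a0@(4,2):P a1@(2,2):P a2@(3,1):R a3@(1,2):R a4@(4,1):P a5@(3,0):R a6@(4,5):R
t=4: a0@(3,2):P a1@(1,2):P a2@(2,1):R a3@(0,2):R a4@(3,1):P a5@(2,0):R a6@(4,4):R
t=5: a0@(2,2):P a1@(0,2):P a2@(1,1):R a3@(4,2):R a4@(2,1):P a5@(1,0):R a6@(4,5):R

(1, 0)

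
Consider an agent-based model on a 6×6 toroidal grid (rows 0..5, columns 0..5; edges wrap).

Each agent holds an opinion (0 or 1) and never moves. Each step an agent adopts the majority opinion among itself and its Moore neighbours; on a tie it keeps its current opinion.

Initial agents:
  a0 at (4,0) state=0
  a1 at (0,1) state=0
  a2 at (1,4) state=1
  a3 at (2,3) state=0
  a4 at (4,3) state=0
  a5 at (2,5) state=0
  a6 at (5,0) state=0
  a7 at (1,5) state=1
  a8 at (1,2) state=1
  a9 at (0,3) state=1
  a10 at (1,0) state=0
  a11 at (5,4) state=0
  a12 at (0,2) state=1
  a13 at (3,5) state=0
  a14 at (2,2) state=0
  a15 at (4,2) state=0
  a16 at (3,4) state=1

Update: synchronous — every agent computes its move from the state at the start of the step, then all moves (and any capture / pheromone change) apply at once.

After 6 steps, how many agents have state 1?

t=1: a0@(4,0):0 a1@(0,1):0 a2@(1,4):1 a3@(2,3):1 a4@(4,3):0 a5@(2,5):0 a6@(5,0):0 a7@(1,5):1 a8@(1,2):1 a9@(0,3):1 a10@(1,0):0 a11@(5,4):0 a12@(0,2):1 a13@(3,5):0 a14@(2,2):0 a15@(4,2):0 a16@(3,4):0
t=2: a0@(4,0):0 a1@(0,1):0 a2@(1,4):1 a3@(2,3):1 a4@(4,3):0 a5@(2,5):0 a6@(5,0):0 a7@(1,5):1 a8@(1,2):1 a9@(0,3):1 a10@(1,0):0 a11@(5,4):0 a12@(0,2):1 a13@(3,5):0 a14@(2,2):1 a15@(4,2):0 a16@(3,4):0
t=3: (unchanged — steady state)

7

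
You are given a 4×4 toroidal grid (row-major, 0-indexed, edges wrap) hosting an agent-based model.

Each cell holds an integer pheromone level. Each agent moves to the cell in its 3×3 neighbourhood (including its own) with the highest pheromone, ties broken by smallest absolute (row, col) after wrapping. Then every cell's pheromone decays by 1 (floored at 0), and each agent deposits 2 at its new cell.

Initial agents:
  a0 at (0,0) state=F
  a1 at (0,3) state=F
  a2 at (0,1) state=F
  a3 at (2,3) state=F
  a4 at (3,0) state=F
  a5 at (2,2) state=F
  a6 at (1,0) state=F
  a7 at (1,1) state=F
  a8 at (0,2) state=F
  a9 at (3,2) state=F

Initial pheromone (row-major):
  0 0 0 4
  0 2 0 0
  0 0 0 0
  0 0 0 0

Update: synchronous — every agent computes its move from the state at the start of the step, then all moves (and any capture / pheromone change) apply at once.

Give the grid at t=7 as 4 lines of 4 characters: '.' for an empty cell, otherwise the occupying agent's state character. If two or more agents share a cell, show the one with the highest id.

...F
.F..
....
....

t=1: a0@(0,3) a1@(0,3) a2@(1,1) a3@(1,0) a4@(0,3) a5@(1,1) a6@(0,3) a7@(1,1) a8@(0,3) a9@(0,3) | pheromone: 0 0 0 15 / 2 7 0 0 / 0 0 0 0 / 0 0 0 0
t=2: a0@(0,3) a1@(0,3) a2@(1,1) a3@(0,3) a4@(0,3) a5@(1,1) a6@(0,3) a7@(1,1) a8@(0,3) a9@(0,3) | pheromone: 0 0 0 28 / 1 12 0 0 / 0 0 0 0 / 0 0 0 0
t=3: a0@(0,3) a1@(0,3) a2@(1,1) a3@(0,3) a4@(0,3) a5@(1,1) a6@(0,3) a7@(1,1) a8@(0,3) a9@(0,3) | pheromone: 0 0 0 41 / 0 17 0 0 / 0 0 0 0 / 0 0 0 0
t=4: a0@(0,3) a1@(0,3) a2@(1,1) a3@(0,3) a4@(0,3) a5@(1,1) a6@(0,3) a7@(1,1) a8@(0,3) a9@(0,3) | pheromone: 0 0 0 54 / 0 22 0 0 / 0 0 0 0 / 0 0 0 0
t=5: a0@(0,3) a1@(0,3) a2@(1,1) a3@(0,3) a4@(0,3) a5@(1,1) a6@(0,3) a7@(1,1) a8@(0,3) a9@(0,3) | pheromone: 0 0 0 67 / 0 27 0 0 / 0 0 0 0 / 0 0 0 0
t=6: a0@(0,3) a1@(0,3) a2@(1,1) a3@(0,3) a4@(0,3) a5@(1,1) a6@(0,3) a7@(1,1) a8@(0,3) a9@(0,3) | pheromone: 0 0 0 80 / 0 32 0 0 / 0 0 0 0 / 0 0 0 0
t=7: a0@(0,3) a1@(0,3) a2@(1,1) a3@(0,3) a4@(0,3) a5@(1,1) a6@(0,3) a7@(1,1) a8@(0,3) a9@(0,3) | pheromone: 0 0 0 93 / 0 37 0 0 / 0 0 0 0 / 0 0 0 0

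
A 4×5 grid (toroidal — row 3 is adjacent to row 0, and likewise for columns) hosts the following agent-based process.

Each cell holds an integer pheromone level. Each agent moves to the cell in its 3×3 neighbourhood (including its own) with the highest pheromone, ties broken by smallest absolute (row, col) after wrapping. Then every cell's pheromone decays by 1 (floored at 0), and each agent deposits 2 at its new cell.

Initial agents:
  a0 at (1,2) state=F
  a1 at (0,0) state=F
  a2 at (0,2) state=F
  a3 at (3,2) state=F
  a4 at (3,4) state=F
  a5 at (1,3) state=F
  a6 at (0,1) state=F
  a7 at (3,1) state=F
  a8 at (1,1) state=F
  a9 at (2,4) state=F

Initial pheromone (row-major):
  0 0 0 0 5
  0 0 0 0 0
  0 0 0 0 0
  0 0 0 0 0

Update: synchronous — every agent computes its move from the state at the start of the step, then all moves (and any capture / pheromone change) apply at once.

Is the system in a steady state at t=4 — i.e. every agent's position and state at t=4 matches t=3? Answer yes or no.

t=1: a0@(0,1) a1@(0,4) a2@(0,1) a3@(0,1) a4@(0,4) a5@(0,4) a6@(0,0) a7@(0,0) a8@(0,0) a9@(1,0) | pheromone: 6 6 0 0 10 / 2 0 0 0 0 / 0 0 0 0 0 / 0 0 0 0 0
t=2: a0@(0,0) a1@(0,4) a2@(0,0) a3@(0,0) a4@(0,4) a5@(0,4) a6@(0,4) a7@(0,4) a8@(0,4) a9@(0,4) | pheromone: 11 5 0 0 23 / 1 0 0 0 0 / 0 0 0 0 0 / 0 0 0 0 0
t=3: a0@(0,4) a1@(0,4) a2@(0,4) a3@(0,4) a4@(0,4) a5@(0,4) a6@(0,4) a7@(0,4) a8@(0,4) a9@(0,4) | pheromone: 10 4 0 0 42 / 0 0 0 0 0 / 0 0 0 0 0 / 0 0 0 0 0
t=4: a0@(0,4) a1@(0,4) a2@(0,4) a3@(0,4) a4@(0,4) a5@(0,4) a6@(0,4) a7@(0,4) a8@(0,4) a9@(0,4) | pheromone: 9 3 0 0 61 / 0 0 0 0 0 / 0 0 0 0 0 / 0 0 0 0 0

yes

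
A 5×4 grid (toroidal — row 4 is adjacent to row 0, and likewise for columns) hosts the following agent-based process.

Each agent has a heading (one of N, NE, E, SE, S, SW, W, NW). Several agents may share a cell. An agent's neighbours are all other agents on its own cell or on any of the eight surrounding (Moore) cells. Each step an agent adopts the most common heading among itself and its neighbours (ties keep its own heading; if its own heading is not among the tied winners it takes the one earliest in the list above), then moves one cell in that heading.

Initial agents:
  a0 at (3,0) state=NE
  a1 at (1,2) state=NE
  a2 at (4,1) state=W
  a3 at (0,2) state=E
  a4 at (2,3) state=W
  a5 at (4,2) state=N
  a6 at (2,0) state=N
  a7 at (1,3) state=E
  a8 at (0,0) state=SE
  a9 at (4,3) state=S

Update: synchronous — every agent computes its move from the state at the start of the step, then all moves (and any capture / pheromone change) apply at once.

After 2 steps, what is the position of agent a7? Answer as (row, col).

(1, 1)

t=1: a0@(3,3):W a1@(1,3):E a2@(4,0):W a3@(0,3):E a4@(1,0):NE a5@(3,2):N a6@(1,0):N a7@(1,0):E a8@(1,1):SE a9@(0,3):S
t=2: a0@(3,2):W a1@(1,0):E a2@(4,3):W a3@(0,0):E a4@(1,1):E a5@(2,2):N a6@(1,1):E a7@(1,1):E a8@(2,2):SE a9@(0,0):E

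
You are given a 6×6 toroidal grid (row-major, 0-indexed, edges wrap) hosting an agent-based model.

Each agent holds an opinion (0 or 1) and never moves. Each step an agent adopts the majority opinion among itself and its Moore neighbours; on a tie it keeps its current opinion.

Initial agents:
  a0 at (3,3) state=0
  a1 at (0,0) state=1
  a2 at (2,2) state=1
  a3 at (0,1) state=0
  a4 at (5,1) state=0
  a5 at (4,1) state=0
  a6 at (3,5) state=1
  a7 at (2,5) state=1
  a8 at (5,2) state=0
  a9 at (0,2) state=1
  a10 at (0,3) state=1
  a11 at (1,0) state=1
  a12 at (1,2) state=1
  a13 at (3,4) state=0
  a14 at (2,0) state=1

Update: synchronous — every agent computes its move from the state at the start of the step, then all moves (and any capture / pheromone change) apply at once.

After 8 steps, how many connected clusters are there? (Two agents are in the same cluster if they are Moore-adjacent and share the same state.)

3

t=1: a0@(3,3):0 a1@(0,0):1 a2@(2,2):1 a3@(0,1):1 a4@(5,1):0 a5@(4,1):0 a6@(3,5):1 a7@(2,5):1 a8@(5,2):0 a9@(0,2):1 a10@(0,3):1 a11@(1,0):1 a12@(1,2):1 a13@(3,4):0 a14@(2,0):1
t=2: (unchanged — steady state)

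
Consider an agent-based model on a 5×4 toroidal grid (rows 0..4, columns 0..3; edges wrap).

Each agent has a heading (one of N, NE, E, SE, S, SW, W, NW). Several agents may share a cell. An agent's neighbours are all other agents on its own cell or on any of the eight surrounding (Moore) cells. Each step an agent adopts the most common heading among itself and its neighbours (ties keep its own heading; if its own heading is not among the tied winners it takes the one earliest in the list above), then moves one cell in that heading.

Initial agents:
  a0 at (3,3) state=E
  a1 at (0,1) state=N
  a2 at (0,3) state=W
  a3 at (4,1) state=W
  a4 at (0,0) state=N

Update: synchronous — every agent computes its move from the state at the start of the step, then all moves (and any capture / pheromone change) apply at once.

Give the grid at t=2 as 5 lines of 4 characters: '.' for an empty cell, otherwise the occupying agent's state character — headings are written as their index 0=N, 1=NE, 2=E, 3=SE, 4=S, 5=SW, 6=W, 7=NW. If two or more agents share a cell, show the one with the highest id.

.6..
....
00..
00..
....

t=1: a0@(3,0):E a1@(4,1):N a2@(0,2):W a3@(3,1):N a4@(4,0):N
t=2: a0@(2,0):N a1@(3,1):N a2@(0,1):W a3@(2,1):N a4@(3,0):N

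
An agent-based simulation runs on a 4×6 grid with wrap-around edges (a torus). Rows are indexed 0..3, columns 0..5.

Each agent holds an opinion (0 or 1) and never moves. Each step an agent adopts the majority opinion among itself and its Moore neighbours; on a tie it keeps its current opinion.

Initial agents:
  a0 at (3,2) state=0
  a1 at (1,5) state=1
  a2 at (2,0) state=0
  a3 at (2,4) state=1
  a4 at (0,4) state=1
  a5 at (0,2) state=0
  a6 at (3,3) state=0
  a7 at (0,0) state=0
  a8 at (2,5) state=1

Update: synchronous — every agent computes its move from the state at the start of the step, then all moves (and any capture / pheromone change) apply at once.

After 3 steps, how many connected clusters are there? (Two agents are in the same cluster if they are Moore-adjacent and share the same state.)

3

t=1: a0@(3,2):0 a1@(1,5):1 a2@(2,0):1 a3@(2,4):1 a4@(0,4):1 a5@(0,2):0 a6@(3,3):0 a7@(0,0):0 a8@(2,5):1
t=2: (unchanged — steady state)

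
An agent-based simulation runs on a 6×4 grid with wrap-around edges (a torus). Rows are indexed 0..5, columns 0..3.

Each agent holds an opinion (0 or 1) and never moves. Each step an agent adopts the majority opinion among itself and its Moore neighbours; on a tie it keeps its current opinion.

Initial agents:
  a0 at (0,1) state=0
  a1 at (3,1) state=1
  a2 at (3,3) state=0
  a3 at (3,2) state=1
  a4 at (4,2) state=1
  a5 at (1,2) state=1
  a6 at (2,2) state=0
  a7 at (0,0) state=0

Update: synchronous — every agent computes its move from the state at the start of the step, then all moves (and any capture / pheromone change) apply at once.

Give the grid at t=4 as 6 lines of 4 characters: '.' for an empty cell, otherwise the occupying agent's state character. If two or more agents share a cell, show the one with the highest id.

00..
..0.
..1.
.111
..1.
....

t=1: a0@(0,1):0 a1@(3,1):1 a2@(3,3):0 a3@(3,2):1 a4@(4,2):1 a5@(1,2):0 a6@(2,2):1 a7@(0,0):0
t=2: a0@(0,1):0 a1@(3,1):1 a2@(3,3):1 a3@(3,2):1 a4@(4,2):1 a5@(1,2):0 a6@(2,2):1 a7@(0,0):0
t=3: (unchanged — steady state)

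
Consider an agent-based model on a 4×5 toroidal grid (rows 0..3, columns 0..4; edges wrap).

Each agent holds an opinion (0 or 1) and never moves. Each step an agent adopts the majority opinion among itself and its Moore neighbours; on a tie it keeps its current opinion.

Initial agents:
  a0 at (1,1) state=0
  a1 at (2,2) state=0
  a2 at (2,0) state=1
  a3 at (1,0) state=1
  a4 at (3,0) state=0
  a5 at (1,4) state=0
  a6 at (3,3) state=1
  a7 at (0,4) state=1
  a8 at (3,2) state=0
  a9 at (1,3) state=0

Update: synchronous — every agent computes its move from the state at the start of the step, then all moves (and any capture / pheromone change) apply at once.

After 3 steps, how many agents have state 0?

4

t=1: a0@(1,1):0 a1@(2,2):0 a2@(2,0):0 a3@(1,0):1 a4@(3,0):1 a5@(1,4):1 a6@(3,3):1 a7@(0,4):1 a8@(3,2):0 a9@(1,3):0
t=2: a0@(1,1):0 a1@(2,2):0 a2@(2,0):1 a3@(1,0):1 a4@(3,0):1 a5@(1,4):1 a6@(3,3):1 a7@(0,4):1 a8@(3,2):0 a9@(1,3):0
t=3: (unchanged — steady state)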